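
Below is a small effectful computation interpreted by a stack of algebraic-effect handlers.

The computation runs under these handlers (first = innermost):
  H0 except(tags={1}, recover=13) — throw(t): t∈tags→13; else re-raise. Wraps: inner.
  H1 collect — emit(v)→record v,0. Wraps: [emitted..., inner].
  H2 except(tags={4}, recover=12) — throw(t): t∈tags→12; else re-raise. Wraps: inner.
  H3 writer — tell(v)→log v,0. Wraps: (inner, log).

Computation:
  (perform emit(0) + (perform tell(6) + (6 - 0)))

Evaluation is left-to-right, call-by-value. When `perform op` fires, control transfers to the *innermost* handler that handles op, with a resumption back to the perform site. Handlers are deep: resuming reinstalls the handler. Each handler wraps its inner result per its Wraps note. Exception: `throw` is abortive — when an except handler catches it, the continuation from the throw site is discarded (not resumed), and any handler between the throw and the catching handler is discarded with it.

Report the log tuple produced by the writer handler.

Step-by-step:
emit(0) @ H1 ⇒ out+=0
tell(6) @ H3 ⇒ log+=6
H0 returns 6
H1 returns [0, 6]
H2 returns [0, 6]
H3 returns ([0, 6], (6))
= ([0, 6], (6))

Answer: (6)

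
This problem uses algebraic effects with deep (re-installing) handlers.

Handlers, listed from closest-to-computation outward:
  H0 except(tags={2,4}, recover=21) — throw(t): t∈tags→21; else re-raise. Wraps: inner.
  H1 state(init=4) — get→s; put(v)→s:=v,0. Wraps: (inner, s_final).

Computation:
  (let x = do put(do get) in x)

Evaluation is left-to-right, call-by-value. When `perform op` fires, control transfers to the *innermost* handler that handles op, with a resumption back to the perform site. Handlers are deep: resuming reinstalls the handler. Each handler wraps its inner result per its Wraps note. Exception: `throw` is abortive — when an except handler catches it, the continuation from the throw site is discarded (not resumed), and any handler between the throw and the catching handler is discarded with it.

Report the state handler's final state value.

Answer: 4

Step-by-step:
get @ H1 ⇒ 4
put(4) @ H1 ⇒ s:=4
H0 returns 0
H1 returns (0, 4)
= (0, 4)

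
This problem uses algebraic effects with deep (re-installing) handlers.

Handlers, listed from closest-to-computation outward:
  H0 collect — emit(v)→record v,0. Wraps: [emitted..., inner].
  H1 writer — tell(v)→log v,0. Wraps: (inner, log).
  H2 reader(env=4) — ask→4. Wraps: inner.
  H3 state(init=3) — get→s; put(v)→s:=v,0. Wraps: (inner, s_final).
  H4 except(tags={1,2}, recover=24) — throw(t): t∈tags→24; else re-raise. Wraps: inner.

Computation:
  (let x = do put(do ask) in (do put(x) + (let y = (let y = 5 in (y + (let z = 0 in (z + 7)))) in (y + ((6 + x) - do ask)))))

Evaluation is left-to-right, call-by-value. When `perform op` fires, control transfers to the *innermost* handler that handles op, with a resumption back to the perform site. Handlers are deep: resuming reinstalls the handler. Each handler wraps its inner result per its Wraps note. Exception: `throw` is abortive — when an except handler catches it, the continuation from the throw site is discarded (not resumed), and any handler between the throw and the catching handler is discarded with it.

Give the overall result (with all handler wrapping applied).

Working:
ask @ H2 ⇒ 4
put(4) @ H3 ⇒ s:=4
put(0) @ H3 ⇒ s:=0
ask @ H2 ⇒ 4
H0 returns [14]
H1 returns ([14], ())
H2 returns ([14], ())
H3 returns (([14], ()), 0)
H4 returns (([14], ()), 0)
= (([14], ()), 0)

Answer: (([14], ()), 0)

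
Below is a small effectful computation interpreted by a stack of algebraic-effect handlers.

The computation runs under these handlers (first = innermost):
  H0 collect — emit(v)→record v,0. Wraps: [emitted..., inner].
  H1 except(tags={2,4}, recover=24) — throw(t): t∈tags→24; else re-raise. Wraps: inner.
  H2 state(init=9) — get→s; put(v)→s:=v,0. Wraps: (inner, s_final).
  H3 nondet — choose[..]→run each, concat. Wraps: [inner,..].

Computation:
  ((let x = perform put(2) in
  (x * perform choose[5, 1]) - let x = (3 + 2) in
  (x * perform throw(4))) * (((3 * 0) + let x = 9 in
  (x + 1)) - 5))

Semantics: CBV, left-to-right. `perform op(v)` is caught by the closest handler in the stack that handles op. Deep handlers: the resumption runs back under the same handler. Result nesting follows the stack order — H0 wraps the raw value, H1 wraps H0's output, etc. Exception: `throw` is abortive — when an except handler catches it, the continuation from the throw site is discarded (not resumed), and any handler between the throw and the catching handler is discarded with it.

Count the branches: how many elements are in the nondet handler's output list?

Evaluation trace:
put(2) @ H2 ⇒ s:=2
choose[5, 1] @ H3
  branch[0] choose=5:
    throw(4) @ H1 caught ⇒ 24
    H2 returns (24, 2)
    H3 returns [(24, 2)]
  branch[1] choose=1:
    throw(4) @ H1 caught ⇒ 24
    H2 returns (24, 2)
    H3 returns [(24, 2)]
= [(24, 2), (24, 2)]

Answer: 2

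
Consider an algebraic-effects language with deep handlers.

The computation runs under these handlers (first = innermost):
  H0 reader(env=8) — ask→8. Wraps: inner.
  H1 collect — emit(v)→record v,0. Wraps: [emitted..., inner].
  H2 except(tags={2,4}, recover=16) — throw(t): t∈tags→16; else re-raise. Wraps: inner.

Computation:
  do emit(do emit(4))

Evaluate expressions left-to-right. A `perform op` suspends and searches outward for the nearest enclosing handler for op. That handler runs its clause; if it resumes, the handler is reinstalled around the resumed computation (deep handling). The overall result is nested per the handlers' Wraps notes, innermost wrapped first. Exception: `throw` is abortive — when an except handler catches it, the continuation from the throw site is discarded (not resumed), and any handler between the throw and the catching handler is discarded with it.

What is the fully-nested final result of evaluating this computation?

Working:
emit(4) @ H1 ⇒ out+=4
emit(0) @ H1 ⇒ out+=0
H0 returns 0
H1 returns [4, 0, 0]
H2 returns [4, 0, 0]
= [4, 0, 0]

Answer: [4, 0, 0]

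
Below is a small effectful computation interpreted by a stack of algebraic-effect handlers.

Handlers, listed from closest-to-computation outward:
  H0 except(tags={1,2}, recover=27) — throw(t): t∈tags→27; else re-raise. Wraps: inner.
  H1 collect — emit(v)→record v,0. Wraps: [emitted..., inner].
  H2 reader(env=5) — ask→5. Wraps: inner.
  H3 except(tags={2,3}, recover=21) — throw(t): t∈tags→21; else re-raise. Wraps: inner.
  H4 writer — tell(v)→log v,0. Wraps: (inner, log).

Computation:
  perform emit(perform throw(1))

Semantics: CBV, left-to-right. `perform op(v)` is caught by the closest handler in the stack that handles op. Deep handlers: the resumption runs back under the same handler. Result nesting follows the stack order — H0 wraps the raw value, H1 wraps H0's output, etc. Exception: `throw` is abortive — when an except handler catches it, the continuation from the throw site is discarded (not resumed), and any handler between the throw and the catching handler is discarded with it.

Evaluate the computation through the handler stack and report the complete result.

Evaluation trace:
throw(1) @ H0 caught ⇒ 27
H1 returns [27]
H2 returns [27]
H3 returns [27]
H4 returns ([27], ())
= ([27], ())

Answer: ([27], ())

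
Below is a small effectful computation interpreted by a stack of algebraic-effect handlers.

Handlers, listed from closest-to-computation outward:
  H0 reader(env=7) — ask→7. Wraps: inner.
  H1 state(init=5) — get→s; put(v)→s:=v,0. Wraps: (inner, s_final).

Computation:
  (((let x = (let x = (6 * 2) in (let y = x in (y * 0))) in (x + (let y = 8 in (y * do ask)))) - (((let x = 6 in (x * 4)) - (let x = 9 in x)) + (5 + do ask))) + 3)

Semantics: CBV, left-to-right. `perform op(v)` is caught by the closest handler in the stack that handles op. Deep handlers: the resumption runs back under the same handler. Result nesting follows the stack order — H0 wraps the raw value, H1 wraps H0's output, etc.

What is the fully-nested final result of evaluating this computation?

Answer: (32, 5)

Working:
ask @ H0 ⇒ 7
ask @ H0 ⇒ 7
H0 returns 32
H1 returns (32, 5)
= (32, 5)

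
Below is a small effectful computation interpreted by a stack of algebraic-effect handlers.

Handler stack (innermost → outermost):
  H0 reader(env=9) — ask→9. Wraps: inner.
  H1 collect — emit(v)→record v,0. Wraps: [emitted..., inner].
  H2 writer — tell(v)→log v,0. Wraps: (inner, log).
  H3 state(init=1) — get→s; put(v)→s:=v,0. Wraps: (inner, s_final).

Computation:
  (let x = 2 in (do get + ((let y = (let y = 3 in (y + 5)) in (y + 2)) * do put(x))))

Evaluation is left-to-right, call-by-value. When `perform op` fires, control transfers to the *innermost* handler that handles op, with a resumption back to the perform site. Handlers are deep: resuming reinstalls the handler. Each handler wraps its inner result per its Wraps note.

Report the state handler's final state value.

Answer: 2

Step-by-step:
get @ H3 ⇒ 1
put(2) @ H3 ⇒ s:=2
H0 returns 1
H1 returns [1]
H2 returns ([1], ())
H3 returns (([1], ()), 2)
= (([1], ()), 2)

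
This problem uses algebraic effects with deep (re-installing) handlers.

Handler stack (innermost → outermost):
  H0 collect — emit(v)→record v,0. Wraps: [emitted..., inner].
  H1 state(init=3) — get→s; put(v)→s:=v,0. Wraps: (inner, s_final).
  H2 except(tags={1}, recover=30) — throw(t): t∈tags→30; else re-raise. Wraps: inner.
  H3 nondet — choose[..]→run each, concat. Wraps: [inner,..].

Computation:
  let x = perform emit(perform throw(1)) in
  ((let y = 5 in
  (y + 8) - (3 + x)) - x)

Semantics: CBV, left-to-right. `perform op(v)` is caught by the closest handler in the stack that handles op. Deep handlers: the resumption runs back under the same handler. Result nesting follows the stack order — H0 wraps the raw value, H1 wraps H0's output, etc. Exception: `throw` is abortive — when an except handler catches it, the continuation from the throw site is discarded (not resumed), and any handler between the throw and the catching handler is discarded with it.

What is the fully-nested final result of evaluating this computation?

Step-by-step:
throw(1) @ H2 caught ⇒ 30
H3 returns [30]
= [30]

Answer: [30]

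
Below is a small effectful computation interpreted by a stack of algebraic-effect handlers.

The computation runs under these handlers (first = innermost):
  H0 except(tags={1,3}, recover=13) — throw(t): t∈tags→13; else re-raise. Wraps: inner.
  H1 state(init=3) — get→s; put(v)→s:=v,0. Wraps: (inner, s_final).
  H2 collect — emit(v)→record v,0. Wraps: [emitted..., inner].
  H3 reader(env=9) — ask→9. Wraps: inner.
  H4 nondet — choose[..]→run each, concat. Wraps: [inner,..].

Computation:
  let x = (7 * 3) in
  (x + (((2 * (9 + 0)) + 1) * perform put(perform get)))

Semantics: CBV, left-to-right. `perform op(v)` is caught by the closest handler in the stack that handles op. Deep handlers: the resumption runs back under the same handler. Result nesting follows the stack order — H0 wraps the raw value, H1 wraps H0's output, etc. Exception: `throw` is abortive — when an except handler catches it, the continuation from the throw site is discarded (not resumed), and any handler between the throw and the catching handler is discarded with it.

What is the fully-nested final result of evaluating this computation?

Evaluation trace:
get @ H1 ⇒ 3
put(3) @ H1 ⇒ s:=3
H0 returns 21
H1 returns (21, 3)
H2 returns [(21, 3)]
H3 returns [(21, 3)]
H4 returns [[(21, 3)]]
= [[(21, 3)]]

Answer: [[(21, 3)]]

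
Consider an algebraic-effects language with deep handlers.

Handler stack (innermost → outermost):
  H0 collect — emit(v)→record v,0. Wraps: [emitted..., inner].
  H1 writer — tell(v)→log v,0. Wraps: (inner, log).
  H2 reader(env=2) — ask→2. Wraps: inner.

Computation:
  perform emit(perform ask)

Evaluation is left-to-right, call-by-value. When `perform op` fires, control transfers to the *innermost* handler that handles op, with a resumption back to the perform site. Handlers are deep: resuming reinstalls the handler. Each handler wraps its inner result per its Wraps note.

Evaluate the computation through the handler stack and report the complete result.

Answer: ([2, 0], ())

Working:
ask @ H2 ⇒ 2
emit(2) @ H0 ⇒ out+=2
H0 returns [2, 0]
H1 returns ([2, 0], ())
H2 returns ([2, 0], ())
= ([2, 0], ())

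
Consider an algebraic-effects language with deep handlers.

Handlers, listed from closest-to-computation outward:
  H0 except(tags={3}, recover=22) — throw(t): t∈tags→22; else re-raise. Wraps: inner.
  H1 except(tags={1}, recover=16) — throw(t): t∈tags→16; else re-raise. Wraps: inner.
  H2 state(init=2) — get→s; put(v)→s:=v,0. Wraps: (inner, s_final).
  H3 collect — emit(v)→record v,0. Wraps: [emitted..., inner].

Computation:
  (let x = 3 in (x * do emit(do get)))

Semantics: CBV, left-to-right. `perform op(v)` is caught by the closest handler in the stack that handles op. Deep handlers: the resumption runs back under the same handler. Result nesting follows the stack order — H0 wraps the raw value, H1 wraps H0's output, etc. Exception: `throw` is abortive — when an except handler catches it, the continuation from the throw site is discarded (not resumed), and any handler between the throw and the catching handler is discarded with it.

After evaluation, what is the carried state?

Working:
get @ H2 ⇒ 2
emit(2) @ H3 ⇒ out+=2
H0 returns 0
H1 returns 0
H2 returns (0, 2)
H3 returns [2, (0, 2)]
= [2, (0, 2)]

Answer: 2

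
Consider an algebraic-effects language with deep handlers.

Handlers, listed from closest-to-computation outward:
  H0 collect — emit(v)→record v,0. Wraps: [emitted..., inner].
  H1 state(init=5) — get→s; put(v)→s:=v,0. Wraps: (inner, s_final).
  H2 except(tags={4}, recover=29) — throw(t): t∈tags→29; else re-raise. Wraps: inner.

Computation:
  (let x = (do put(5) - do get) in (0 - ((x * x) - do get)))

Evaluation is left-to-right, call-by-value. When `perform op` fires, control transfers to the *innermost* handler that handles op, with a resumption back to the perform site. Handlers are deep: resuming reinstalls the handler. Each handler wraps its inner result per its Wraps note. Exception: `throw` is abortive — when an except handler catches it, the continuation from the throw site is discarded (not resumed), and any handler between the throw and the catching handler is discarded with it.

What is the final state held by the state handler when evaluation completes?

Step-by-step:
put(5) @ H1 ⇒ s:=5
get @ H1 ⇒ 5
get @ H1 ⇒ 5
H0 returns [-20]
H1 returns ([-20], 5)
H2 returns ([-20], 5)
= ([-20], 5)

Answer: 5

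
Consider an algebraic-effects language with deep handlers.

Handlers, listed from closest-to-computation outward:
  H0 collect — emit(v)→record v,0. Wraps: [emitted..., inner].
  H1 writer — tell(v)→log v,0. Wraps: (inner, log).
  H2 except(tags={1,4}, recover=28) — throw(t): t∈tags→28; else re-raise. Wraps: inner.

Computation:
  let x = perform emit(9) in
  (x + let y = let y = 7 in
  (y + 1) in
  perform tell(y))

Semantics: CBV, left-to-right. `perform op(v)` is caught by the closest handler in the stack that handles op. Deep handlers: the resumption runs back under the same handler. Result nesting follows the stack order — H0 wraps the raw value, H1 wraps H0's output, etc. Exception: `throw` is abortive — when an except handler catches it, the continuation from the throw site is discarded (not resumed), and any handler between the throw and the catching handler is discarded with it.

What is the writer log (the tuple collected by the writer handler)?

Working:
emit(9) @ H0 ⇒ out+=9
tell(8) @ H1 ⇒ log+=8
H0 returns [9, 0]
H1 returns ([9, 0], (8))
H2 returns ([9, 0], (8))
= ([9, 0], (8))

Answer: (8)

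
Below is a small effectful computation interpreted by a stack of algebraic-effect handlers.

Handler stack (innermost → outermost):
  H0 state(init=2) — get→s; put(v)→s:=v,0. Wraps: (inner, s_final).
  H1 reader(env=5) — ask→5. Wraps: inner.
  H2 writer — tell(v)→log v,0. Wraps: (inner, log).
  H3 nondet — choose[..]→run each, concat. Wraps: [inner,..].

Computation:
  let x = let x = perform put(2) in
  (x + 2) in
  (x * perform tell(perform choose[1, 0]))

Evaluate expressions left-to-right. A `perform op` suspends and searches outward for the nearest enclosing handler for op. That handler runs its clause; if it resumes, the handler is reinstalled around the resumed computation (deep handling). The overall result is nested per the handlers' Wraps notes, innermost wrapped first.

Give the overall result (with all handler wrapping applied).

Answer: [((0, 2), (1)), ((0, 2), (0))]

Evaluation trace:
put(2) @ H0 ⇒ s:=2
choose[1, 0] @ H3
  branch[0] choose=1:
    tell(1) @ H2 ⇒ log+=1
    H0 returns (0, 2)
    H1 returns (0, 2)
    H2 returns ((0, 2), (1))
    H3 returns [((0, 2), (1))]
  branch[1] choose=0:
    tell(0) @ H2 ⇒ log+=0
    H0 returns (0, 2)
    H1 returns (0, 2)
    H2 returns ((0, 2), (0))
    H3 returns [((0, 2), (0))]
= [((0, 2), (1)), ((0, 2), (0))]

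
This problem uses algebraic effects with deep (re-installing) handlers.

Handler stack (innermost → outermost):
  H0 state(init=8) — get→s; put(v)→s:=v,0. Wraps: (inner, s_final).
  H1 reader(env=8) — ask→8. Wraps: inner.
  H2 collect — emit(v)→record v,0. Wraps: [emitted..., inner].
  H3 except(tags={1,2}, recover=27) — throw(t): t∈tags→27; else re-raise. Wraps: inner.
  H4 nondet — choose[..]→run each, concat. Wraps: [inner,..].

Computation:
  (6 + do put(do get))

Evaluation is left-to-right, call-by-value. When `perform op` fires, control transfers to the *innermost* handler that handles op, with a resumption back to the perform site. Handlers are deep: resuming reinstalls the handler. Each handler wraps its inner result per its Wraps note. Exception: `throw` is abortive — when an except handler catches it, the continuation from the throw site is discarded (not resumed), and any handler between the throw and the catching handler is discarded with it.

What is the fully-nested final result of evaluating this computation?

Answer: [[(6, 8)]]

Step-by-step:
get @ H0 ⇒ 8
put(8) @ H0 ⇒ s:=8
H0 returns (6, 8)
H1 returns (6, 8)
H2 returns [(6, 8)]
H3 returns [(6, 8)]
H4 returns [[(6, 8)]]
= [[(6, 8)]]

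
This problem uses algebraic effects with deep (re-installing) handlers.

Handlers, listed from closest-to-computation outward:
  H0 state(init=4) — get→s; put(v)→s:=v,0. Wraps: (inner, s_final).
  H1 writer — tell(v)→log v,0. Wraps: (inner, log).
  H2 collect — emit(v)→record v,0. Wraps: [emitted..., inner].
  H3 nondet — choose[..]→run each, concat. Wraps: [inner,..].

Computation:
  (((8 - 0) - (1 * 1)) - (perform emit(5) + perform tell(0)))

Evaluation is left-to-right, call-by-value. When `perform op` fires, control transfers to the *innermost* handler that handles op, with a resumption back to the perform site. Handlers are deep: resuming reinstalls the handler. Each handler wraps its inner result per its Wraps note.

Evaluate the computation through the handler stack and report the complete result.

Answer: [[5, ((7, 4), (0))]]

Step-by-step:
emit(5) @ H2 ⇒ out+=5
tell(0) @ H1 ⇒ log+=0
H0 returns (7, 4)
H1 returns ((7, 4), (0))
H2 returns [5, ((7, 4), (0))]
H3 returns [[5, ((7, 4), (0))]]
= [[5, ((7, 4), (0))]]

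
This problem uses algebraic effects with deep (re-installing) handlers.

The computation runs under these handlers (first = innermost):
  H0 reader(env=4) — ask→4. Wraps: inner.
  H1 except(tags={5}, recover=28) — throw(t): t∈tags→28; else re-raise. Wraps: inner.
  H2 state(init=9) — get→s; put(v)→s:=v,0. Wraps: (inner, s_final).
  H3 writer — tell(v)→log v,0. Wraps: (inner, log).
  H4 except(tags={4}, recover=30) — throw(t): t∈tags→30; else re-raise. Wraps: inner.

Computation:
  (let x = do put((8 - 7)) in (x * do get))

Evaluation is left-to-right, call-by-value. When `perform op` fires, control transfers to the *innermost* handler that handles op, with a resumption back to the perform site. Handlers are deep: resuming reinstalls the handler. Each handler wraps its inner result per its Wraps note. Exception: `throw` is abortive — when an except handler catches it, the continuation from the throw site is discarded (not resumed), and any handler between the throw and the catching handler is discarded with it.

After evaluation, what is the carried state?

Evaluation trace:
put(1) @ H2 ⇒ s:=1
get @ H2 ⇒ 1
H0 returns 0
H1 returns 0
H2 returns (0, 1)
H3 returns ((0, 1), ())
H4 returns ((0, 1), ())
= ((0, 1), ())

Answer: 1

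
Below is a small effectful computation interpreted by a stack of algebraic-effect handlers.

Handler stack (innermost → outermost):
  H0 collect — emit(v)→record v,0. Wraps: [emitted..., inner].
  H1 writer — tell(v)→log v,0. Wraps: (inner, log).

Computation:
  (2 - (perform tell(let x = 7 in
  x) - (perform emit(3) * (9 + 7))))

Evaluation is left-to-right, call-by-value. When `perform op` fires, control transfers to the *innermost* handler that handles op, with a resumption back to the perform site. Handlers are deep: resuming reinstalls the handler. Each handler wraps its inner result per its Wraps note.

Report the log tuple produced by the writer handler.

Working:
tell(7) @ H1 ⇒ log+=7
emit(3) @ H0 ⇒ out+=3
H0 returns [3, 2]
H1 returns ([3, 2], (7))
= ([3, 2], (7))

Answer: (7)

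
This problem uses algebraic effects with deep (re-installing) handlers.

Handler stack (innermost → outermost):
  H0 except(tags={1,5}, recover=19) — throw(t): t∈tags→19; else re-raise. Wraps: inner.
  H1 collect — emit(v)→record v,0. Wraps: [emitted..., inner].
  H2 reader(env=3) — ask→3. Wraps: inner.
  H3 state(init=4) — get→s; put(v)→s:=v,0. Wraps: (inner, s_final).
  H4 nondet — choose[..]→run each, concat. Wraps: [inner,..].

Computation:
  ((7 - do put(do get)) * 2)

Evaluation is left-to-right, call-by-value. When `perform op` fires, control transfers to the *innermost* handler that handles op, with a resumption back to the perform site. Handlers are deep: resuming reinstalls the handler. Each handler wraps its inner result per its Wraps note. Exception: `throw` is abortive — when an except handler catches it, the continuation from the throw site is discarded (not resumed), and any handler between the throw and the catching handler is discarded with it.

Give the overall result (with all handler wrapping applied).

Step-by-step:
get @ H3 ⇒ 4
put(4) @ H3 ⇒ s:=4
H0 returns 14
H1 returns [14]
H2 returns [14]
H3 returns ([14], 4)
H4 returns [([14], 4)]
= [([14], 4)]

Answer: [([14], 4)]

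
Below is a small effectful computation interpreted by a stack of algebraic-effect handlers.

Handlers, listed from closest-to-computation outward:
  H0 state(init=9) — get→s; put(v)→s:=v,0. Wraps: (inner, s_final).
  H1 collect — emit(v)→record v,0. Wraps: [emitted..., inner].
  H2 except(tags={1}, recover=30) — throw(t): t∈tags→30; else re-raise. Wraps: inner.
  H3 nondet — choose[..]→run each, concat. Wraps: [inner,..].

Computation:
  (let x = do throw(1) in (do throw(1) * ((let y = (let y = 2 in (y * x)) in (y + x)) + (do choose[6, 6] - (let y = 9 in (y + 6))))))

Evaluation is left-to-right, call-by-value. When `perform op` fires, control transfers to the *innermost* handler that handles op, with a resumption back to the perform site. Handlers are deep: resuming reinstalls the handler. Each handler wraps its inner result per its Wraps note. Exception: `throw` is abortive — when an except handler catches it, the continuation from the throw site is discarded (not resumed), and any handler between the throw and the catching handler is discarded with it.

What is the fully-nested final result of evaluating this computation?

Answer: [30]

Working:
throw(1) @ H2 caught ⇒ 30
H3 returns [30]
= [30]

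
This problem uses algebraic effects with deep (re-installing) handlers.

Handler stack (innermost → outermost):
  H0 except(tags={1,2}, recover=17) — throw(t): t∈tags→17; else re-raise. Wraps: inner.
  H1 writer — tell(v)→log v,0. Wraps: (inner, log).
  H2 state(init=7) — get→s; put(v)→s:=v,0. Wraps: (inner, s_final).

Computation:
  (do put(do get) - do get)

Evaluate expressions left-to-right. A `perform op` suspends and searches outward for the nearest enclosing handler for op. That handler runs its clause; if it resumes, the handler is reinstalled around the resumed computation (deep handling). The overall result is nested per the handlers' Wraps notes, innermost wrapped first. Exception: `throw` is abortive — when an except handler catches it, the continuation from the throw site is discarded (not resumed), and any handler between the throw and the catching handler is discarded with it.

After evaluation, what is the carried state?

Answer: 7

Evaluation trace:
get @ H2 ⇒ 7
put(7) @ H2 ⇒ s:=7
get @ H2 ⇒ 7
H0 returns -7
H1 returns (-7, ())
H2 returns ((-7, ()), 7)
= ((-7, ()), 7)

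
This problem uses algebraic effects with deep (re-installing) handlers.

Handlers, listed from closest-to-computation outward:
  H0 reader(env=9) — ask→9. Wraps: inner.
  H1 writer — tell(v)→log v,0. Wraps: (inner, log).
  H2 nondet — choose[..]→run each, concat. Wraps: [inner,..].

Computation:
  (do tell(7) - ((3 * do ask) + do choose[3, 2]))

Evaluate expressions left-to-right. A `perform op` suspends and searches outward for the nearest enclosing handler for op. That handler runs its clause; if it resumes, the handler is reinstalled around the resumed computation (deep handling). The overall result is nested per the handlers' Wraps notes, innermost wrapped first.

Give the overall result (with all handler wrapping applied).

Evaluation trace:
tell(7) @ H1 ⇒ log+=7
ask @ H0 ⇒ 9
choose[3, 2] @ H2
  branch[0] choose=3:
    H0 returns -30
    H1 returns (-30, (7))
    H2 returns [(-30, (7))]
  branch[1] choose=2:
    H0 returns -29
    H1 returns (-29, (7))
    H2 returns [(-29, (7))]
= [(-30, (7)), (-29, (7))]

Answer: [(-30, (7)), (-29, (7))]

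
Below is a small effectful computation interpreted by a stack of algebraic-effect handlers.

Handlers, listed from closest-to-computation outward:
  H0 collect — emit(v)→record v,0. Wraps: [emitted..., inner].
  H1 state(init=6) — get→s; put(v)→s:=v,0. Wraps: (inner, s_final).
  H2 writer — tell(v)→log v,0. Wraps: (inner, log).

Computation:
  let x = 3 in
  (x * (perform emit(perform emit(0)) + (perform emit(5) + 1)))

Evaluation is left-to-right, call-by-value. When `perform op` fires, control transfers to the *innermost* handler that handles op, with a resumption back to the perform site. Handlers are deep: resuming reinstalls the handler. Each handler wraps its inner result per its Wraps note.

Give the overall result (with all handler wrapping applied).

Answer: (([0, 0, 5, 3], 6), ())

Step-by-step:
emit(0) @ H0 ⇒ out+=0
emit(0) @ H0 ⇒ out+=0
emit(5) @ H0 ⇒ out+=5
H0 returns [0, 0, 5, 3]
H1 returns ([0, 0, 5, 3], 6)
H2 returns (([0, 0, 5, 3], 6), ())
= (([0, 0, 5, 3], 6), ())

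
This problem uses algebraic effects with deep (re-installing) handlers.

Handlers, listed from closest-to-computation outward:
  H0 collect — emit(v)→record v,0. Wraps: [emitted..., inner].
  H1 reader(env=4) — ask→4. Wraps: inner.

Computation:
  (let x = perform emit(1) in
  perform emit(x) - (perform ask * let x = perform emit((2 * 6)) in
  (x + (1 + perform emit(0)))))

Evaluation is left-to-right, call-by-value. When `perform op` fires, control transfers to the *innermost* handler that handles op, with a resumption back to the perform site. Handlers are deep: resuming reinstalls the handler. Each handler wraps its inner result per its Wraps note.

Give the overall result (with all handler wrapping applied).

Answer: [1, 0, 12, 0, -4]

Evaluation trace:
emit(1) @ H0 ⇒ out+=1
emit(0) @ H0 ⇒ out+=0
ask @ H1 ⇒ 4
emit(12) @ H0 ⇒ out+=12
emit(0) @ H0 ⇒ out+=0
H0 returns [1, 0, 12, 0, -4]
H1 returns [1, 0, 12, 0, -4]
= [1, 0, 12, 0, -4]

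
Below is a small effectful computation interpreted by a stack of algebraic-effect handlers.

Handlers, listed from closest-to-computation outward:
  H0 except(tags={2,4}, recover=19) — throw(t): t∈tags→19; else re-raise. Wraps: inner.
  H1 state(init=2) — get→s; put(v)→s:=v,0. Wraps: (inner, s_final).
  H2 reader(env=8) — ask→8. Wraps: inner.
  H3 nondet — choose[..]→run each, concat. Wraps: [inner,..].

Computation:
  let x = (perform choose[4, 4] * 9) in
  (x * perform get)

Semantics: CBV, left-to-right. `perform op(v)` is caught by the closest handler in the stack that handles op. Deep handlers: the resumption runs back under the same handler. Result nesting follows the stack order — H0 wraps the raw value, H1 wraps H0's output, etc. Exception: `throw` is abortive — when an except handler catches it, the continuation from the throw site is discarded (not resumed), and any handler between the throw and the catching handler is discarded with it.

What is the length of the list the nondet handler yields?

Step-by-step:
choose[4, 4] @ H3
  branch[0] choose=4:
    get @ H1 ⇒ 2
    H0 returns 72
    H1 returns (72, 2)
    H2 returns (72, 2)
    H3 returns [(72, 2)]
  branch[1] choose=4:
    get @ H1 ⇒ 2
    H0 returns 72
    H1 returns (72, 2)
    H2 returns (72, 2)
    H3 returns [(72, 2)]
= [(72, 2), (72, 2)]

Answer: 2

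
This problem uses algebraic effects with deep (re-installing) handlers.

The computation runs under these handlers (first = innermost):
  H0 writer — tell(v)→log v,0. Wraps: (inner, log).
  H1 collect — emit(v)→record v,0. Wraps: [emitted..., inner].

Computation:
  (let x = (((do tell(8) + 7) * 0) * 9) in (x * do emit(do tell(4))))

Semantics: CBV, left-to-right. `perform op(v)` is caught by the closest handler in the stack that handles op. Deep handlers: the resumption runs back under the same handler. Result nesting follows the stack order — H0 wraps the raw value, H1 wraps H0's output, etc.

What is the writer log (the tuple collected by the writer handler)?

Step-by-step:
tell(8) @ H0 ⇒ log+=8
tell(4) @ H0 ⇒ log+=4
emit(0) @ H1 ⇒ out+=0
H0 returns (0, (8, 4))
H1 returns [0, (0, (8, 4))]
= [0, (0, (8, 4))]

Answer: (8, 4)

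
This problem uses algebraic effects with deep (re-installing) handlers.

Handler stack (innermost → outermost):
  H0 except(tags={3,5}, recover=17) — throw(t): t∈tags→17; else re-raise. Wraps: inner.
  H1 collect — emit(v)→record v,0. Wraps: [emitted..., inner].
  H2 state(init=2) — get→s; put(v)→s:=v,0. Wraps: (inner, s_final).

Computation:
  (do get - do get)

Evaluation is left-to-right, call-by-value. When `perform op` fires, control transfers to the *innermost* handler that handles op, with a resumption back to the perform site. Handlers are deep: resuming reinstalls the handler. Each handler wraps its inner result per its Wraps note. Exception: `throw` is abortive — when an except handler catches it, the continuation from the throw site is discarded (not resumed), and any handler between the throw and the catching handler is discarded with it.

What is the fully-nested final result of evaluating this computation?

Step-by-step:
get @ H2 ⇒ 2
get @ H2 ⇒ 2
H0 returns 0
H1 returns [0]
H2 returns ([0], 2)
= ([0], 2)

Answer: ([0], 2)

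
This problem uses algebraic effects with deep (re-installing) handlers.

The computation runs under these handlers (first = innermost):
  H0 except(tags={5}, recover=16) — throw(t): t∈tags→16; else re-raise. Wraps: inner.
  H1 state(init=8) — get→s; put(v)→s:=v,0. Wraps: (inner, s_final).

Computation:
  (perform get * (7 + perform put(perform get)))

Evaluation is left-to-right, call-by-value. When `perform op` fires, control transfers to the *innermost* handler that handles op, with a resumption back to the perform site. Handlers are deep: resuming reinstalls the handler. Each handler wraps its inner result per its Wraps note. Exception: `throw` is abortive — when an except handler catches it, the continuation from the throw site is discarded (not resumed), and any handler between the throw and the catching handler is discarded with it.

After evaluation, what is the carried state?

Answer: 8

Evaluation trace:
get @ H1 ⇒ 8
get @ H1 ⇒ 8
put(8) @ H1 ⇒ s:=8
H0 returns 56
H1 returns (56, 8)
= (56, 8)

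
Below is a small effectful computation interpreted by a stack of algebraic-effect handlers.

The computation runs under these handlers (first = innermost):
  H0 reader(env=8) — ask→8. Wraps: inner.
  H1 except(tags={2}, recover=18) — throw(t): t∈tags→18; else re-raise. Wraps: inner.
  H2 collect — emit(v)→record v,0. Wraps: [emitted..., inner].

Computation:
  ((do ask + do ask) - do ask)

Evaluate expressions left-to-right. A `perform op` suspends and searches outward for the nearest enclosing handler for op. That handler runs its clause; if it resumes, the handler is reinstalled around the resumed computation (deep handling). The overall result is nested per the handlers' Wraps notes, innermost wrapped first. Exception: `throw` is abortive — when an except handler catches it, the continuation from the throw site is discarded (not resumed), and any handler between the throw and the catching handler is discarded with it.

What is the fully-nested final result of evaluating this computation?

Answer: [8]

Step-by-step:
ask @ H0 ⇒ 8
ask @ H0 ⇒ 8
ask @ H0 ⇒ 8
H0 returns 8
H1 returns 8
H2 returns [8]
= [8]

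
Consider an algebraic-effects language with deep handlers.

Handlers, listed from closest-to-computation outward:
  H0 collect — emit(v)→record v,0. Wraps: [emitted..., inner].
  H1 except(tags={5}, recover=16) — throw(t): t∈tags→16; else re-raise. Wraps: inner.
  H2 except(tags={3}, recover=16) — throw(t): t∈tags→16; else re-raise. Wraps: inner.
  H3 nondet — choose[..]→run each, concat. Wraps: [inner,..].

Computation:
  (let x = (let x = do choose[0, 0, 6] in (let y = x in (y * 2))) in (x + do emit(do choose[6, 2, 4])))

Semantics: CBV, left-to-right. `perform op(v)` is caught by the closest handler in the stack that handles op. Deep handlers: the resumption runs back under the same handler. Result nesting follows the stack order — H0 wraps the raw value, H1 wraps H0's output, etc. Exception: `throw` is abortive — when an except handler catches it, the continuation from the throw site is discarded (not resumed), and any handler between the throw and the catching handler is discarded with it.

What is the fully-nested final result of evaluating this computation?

Step-by-step:
choose[0, 0, 6] @ H3
  branch[0] choose=0:
    choose[6, 2, 4] @ H3
      branch[0] choose=6:
        emit(6) @ H0 ⇒ out+=6
        H0 returns [6, 0]
        H1 returns [6, 0]
        H2 returns [6, 0]
        H3 returns [[6, 0]]
      branch[1] choose=2:
        emit(2) @ H0 ⇒ out+=2
        H0 returns [2, 0]
        H1 returns [2, 0]
        H2 returns [2, 0]
        H3 returns [[2, 0]]
      branch[2] choose=4:
        emit(4) @ H0 ⇒ out+=4
        H0 returns [4, 0]
        H1 returns [4, 0]
        H2 returns [4, 0]
        H3 returns [[4, 0]]
  branch[1] choose=0:
    choose[6, 2, 4] @ H3
      branch[0] choose=6:
        emit(6) @ H0 ⇒ out+=6
        H0 returns [6, 0]
        H1 returns [6, 0]
        H2 returns [6, 0]
        H3 returns [[6, 0]]
      branch[1] choose=2:
        emit(2) @ H0 ⇒ out+=2
        H0 returns [2, 0]
        H1 returns [2, 0]
        H2 returns [2, 0]
        H3 returns [[2, 0]]
      branch[2] choose=4:
        emit(4) @ H0 ⇒ out+=4
        H0 returns [4, 0]
        H1 returns [4, 0]
        H2 returns [4, 0]
        H3 returns [[4, 0]]
  branch[2] choose=6:
    choose[6, 2, 4] @ H3
      branch[0] choose=6:
        emit(6) @ H0 ⇒ out+=6
        H0 returns [6, 12]
        H1 returns [6, 12]
        H2 returns [6, 12]
        H3 returns [[6, 12]]
      branch[1] choose=2:
        emit(2) @ H0 ⇒ out+=2
        H0 returns [2, 12]
        H1 returns [2, 12]
        H2 returns [2, 12]
        H3 returns [[2, 12]]
      branch[2] choose=4:
        emit(4) @ H0 ⇒ out+=4
        H0 returns [4, 12]
        H1 returns [4, 12]
        H2 returns [4, 12]
        H3 returns [[4, 12]]
= [[6, 0], [2, 0], [4, 0], [6, 0], [2, 0], [4, 0], [6, 12], [2, 12], [4, 12]]

Answer: [[6, 0], [2, 0], [4, 0], [6, 0], [2, 0], [4, 0], [6, 12], [2, 12], [4, 12]]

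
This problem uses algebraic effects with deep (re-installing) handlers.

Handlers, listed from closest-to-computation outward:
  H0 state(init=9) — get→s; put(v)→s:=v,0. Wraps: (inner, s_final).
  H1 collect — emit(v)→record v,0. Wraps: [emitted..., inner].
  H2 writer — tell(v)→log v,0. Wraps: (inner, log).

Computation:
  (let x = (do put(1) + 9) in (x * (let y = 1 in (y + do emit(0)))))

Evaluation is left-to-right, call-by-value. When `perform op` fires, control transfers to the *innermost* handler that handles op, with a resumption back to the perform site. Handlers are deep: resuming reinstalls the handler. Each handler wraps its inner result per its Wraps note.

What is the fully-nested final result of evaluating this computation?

Answer: ([0, (9, 1)], ())

Step-by-step:
put(1) @ H0 ⇒ s:=1
emit(0) @ H1 ⇒ out+=0
H0 returns (9, 1)
H1 returns [0, (9, 1)]
H2 returns ([0, (9, 1)], ())
= ([0, (9, 1)], ())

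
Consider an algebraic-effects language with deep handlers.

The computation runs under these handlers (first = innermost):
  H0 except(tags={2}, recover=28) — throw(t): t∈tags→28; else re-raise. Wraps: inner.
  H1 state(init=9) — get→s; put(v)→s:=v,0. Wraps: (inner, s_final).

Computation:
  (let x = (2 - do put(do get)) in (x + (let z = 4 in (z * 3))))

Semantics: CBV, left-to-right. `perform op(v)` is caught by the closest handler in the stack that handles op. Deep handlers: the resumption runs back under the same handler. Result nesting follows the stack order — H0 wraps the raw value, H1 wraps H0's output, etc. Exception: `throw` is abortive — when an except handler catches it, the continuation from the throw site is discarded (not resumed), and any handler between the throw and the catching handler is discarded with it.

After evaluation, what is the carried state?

Step-by-step:
get @ H1 ⇒ 9
put(9) @ H1 ⇒ s:=9
H0 returns 14
H1 returns (14, 9)
= (14, 9)

Answer: 9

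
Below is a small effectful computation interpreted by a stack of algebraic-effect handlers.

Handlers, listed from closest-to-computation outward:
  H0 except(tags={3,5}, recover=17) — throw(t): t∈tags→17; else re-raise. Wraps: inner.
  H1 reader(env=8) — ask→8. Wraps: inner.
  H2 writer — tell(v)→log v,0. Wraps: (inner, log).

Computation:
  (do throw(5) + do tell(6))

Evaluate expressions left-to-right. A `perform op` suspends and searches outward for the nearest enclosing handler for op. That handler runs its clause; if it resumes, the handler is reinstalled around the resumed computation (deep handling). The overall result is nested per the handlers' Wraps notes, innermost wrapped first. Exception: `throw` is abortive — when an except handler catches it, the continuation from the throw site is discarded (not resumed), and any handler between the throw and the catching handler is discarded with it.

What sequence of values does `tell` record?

Answer: ()

Working:
throw(5) @ H0 caught ⇒ 17
H1 returns 17
H2 returns (17, ())
= (17, ())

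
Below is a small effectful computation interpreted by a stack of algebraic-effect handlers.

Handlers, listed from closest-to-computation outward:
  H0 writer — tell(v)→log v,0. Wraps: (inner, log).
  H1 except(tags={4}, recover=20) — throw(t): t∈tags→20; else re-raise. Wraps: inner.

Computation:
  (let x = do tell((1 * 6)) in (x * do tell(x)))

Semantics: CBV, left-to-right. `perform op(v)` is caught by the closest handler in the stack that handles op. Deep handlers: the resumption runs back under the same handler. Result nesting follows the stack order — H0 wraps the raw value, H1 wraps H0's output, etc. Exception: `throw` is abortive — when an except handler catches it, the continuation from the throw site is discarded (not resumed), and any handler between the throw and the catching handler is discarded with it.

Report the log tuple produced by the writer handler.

Evaluation trace:
tell(6) @ H0 ⇒ log+=6
tell(0) @ H0 ⇒ log+=0
H0 returns (0, (6, 0))
H1 returns (0, (6, 0))
= (0, (6, 0))

Answer: (6, 0)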